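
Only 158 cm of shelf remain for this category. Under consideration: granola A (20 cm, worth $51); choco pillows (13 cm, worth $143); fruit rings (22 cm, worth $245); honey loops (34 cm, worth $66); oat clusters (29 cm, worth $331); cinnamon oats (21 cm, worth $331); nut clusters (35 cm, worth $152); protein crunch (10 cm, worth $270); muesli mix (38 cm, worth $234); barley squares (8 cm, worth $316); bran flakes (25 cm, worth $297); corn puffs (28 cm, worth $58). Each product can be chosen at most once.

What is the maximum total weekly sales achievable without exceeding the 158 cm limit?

The ratio heuristic lands on granola A + choco pillows + fruit rings + oat clusters + cinnamon oats + protein crunch + barley squares + bran flakes (1984) but leaves 10 cm idle.
Dropping granola A and choco pillows frees 33 cm; slotting in muesli mix (38 cm) lifts the total to 2024 at 153 cm.

2024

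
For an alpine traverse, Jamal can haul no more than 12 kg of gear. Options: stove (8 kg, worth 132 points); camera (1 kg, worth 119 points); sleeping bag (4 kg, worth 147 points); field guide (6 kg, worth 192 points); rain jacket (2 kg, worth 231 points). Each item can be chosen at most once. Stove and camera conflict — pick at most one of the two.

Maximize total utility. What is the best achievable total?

570

Taking the top-ratio items first gives camera + sleeping bag + rain jacket for 497 (7 kg).
Dropping camera frees 1 kg; slotting in field guide (6 kg) lifts the total to 570 at 12 kg.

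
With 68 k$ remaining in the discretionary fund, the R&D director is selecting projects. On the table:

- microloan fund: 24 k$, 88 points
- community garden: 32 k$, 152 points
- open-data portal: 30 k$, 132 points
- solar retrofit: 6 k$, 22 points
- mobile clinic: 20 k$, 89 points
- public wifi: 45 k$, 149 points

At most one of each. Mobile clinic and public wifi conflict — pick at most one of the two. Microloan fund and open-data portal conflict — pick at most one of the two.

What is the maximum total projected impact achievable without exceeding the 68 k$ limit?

The ratio heuristic lands on community garden + solar retrofit + mobile clinic (263) but leaves 10 k$ idle.
Replace mobile clinic with open-data portal: the trade gains 43 net, giving 306 at 68 k$.
That's the maximum — no feasible swap from here does better than 306.

306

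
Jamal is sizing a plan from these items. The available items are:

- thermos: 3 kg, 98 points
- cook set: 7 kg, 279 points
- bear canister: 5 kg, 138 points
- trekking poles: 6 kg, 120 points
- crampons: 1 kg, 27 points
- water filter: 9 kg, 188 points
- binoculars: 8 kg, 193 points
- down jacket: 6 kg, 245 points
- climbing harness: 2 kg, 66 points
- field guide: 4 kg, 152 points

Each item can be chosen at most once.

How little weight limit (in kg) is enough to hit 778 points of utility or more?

Minimise kg subject to total utility ≥ 778.
Taking thermos + cook set + crampons + down jacket + field guide gives 801 (≥ 778) for 21 kg.
Below 21 kg the best achievable stays under 778.

21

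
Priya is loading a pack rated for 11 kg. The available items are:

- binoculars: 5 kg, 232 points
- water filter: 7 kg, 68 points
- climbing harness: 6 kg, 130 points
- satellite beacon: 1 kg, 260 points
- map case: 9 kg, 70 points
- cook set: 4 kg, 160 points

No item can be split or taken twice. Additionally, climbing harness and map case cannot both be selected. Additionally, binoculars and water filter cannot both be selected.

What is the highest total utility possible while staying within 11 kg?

652

By utility per kg: satellite beacon 260.00, binoculars 46.40, cook set 40.00 lead.
Taking binoculars + satellite beacon + cook set: 10 kg used, 652 in utility.
Runner-up climbing harness + satellite beacon + cook set tops out at 550.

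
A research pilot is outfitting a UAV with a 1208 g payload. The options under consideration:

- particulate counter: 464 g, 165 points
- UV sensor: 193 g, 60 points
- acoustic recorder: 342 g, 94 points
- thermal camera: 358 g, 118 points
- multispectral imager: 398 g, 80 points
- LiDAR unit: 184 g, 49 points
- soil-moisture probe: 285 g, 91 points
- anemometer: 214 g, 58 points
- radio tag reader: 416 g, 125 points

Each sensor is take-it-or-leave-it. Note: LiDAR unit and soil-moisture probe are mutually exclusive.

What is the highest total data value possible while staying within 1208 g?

392

A density-first pass picks particulate counter + thermal camera + soil-moisture probe — 374 at 1107 g.
The 285 g tied up in soil-moisture probe is better spent on UV sensor + LiDAR unit — total rises to 392 (1199 g).
That's the maximum — no feasible swap from here does better than 392.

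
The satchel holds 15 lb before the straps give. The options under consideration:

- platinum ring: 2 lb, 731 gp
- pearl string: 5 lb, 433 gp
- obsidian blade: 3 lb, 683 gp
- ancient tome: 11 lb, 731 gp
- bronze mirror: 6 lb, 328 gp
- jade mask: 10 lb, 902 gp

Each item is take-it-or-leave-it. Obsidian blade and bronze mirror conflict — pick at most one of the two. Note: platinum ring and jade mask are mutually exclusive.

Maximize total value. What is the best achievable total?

1847

Platinum ring + pearl string + obsidian blade uses 10 of the 15 lb and totals 1847.
Every other selection either busts 15 lb or breaks a pairing rule or fails to beat 1847.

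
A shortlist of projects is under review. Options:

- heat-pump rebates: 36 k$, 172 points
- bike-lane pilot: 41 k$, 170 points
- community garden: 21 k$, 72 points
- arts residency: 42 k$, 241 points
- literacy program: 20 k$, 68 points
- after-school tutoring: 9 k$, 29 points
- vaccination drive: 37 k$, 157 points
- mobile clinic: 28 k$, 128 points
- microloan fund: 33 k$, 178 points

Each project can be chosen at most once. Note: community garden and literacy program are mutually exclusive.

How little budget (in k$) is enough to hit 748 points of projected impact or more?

148

Minimise k$ subject to total projected impact ≥ 748.
heat-pump rebates + arts residency + vaccination drive + microloan fund reaches 748 using 148 k$.
Any bundle with less than 148 k$ falls short of 748.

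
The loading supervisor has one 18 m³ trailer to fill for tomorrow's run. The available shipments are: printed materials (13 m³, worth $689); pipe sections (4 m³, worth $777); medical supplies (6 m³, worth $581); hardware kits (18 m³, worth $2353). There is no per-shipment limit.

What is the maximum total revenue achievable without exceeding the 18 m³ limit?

Density check — pipe sections 194.25, hardware kits 130.72, medical supplies 96.83, printed materials 53.00 are the best per m³.
4×pipe sections uses 16 of the 18 m³ and totals 3108.
Nothing else within 18 m³ beats 3108.

3108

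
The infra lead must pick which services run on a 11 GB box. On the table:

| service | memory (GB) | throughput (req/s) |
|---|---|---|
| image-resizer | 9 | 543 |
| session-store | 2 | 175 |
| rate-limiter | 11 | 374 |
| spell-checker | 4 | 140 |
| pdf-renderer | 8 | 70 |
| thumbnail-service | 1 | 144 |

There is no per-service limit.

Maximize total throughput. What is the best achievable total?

Best packing: 11×thumbnail-service — 11 GB, 1584 total.
Nothing else within 11 GB beats 1584.

1584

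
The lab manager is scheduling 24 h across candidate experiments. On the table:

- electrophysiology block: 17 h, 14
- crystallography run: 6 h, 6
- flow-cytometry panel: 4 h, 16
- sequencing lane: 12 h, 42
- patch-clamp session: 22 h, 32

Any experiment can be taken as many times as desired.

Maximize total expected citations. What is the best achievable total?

96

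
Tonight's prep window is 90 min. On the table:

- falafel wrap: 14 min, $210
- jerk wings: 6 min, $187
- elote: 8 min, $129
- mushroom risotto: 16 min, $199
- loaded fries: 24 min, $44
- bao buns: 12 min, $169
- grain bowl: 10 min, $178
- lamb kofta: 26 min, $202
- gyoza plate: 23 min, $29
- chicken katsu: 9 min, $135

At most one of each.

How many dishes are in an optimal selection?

7

Best achievable profit is 1240.
For example falafel wrap + jerk wings + elote + mushroom risotto + grain bowl + lamb kofta + chicken katsu achieves it, using 89 min.
Any selection reaching 1240 contains exactly 7 dishes.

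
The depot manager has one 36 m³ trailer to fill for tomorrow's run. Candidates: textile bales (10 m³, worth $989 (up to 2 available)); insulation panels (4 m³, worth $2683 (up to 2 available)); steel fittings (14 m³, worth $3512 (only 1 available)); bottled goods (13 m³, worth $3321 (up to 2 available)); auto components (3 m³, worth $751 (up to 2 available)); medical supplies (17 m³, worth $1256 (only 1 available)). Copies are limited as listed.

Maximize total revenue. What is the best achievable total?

12199

Ranking by ratio (revenue/m³): insulation panels 670.75, bottled goods 255.46, steel fittings 250.86, auto components 250.33.
Greedy by ratio would take 2×insulation panels + 2×bottled goods: 34 m³ used, total 12008.
Replace bottled goods with steel fittings: the trade gains 191 net, giving 12199 at 35 m³.
Every other selection either busts 36 m³ or exceeds an availability limit or fails to beat 12199.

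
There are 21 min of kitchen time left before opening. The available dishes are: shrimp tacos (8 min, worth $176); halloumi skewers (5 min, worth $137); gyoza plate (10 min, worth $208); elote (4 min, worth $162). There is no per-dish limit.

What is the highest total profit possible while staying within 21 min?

810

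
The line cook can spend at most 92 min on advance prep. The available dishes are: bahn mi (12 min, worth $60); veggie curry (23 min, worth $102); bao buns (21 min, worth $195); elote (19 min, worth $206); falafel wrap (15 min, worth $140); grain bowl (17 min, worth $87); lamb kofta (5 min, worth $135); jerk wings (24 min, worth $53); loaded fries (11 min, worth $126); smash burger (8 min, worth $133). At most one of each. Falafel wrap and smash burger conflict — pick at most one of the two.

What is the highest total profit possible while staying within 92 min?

897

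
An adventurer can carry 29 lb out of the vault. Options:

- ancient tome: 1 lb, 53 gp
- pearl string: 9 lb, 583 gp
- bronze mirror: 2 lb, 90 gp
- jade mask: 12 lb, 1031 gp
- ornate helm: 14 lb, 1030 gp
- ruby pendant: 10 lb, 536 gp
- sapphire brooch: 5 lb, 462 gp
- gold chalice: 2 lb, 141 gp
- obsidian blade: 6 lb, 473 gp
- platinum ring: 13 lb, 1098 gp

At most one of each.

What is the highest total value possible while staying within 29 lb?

A density-first pass picks ancient tome + bronze mirror + jade mask + sapphire brooch + gold chalice + obsidian blade — 2250 at 28 lb.
Dropping ancient tome and sapphire brooch and obsidian blade frees 12 lb; slotting in platinum ring (13 lb) lifts the total to 2360 at 29 lb.
That's the maximum — no swap from here does better than 2360.

2360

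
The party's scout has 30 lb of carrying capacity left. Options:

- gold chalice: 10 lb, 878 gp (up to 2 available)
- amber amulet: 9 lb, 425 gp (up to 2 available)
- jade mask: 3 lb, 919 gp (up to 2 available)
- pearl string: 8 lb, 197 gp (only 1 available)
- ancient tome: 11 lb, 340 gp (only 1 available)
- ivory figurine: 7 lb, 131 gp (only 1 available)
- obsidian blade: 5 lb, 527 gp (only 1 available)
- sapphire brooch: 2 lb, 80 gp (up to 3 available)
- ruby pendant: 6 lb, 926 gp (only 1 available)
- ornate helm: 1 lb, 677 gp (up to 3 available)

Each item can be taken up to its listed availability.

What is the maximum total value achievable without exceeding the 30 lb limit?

6200

Taking gold chalice + 2×jade mask + obsidian blade + ruby pendant + 3×ornate helm: 30 lb used, 6200 in value.
Every other selection either busts 30 lb or exceeds an availability limit or fails to beat 6200.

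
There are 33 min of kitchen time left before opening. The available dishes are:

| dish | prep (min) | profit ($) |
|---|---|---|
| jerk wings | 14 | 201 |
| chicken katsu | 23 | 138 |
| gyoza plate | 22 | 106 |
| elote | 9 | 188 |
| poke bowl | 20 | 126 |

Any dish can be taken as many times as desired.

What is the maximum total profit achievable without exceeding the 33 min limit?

The ratio heuristic lands on 3×elote (564) but leaves 6 min idle.
The 9 min tied up in elote is better spent on jerk wings — total rises to 577 (32 min).
That's the maximum — no swap from here does better than 577.

577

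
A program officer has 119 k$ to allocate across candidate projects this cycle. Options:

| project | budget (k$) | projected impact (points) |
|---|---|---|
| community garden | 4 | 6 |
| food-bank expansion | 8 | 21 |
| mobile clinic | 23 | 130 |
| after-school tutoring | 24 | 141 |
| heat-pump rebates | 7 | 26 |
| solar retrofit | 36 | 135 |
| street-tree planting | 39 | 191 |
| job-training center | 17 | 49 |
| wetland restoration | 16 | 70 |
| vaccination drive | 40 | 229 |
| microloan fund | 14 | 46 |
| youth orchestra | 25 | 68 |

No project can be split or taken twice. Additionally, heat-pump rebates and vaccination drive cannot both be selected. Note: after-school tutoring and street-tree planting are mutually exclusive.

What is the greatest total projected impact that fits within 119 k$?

Density check — after-school tutoring 5.88, vaccination drive 5.72, mobile clinic 5.65 are the best per k$.
Best packing: mobile clinic + street-tree planting + wetland restoration + vaccination drive — 118 k$, 620 total.

620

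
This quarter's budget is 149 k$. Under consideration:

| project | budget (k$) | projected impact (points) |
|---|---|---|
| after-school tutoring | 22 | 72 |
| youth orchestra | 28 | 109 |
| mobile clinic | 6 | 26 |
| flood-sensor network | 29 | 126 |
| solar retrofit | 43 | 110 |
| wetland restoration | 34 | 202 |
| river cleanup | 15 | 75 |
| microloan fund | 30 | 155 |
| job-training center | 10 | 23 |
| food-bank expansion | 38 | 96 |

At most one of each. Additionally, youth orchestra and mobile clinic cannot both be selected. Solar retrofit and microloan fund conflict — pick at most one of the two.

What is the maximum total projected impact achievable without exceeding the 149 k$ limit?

690

By projected impact per k$: wetland restoration 5.94, microloan fund 5.17, river cleanup 5.00, flood-sensor network 4.34 lead.
Youth orchestra + flood-sensor network + wetland restoration + river cleanup + microloan fund + job-training center uses 146 of the 149 k$ and totals 690.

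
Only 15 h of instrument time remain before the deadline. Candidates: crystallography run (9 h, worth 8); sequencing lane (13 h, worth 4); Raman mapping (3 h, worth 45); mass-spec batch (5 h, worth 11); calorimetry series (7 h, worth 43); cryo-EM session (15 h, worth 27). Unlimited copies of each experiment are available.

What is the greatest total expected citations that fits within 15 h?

225

Density check — Raman mapping 15.00, calorimetry series 6.14, mass-spec batch 2.20, cryo-EM session 1.80 are the best per h.
Best packing: 5×Raman mapping — 15 h, 225 total.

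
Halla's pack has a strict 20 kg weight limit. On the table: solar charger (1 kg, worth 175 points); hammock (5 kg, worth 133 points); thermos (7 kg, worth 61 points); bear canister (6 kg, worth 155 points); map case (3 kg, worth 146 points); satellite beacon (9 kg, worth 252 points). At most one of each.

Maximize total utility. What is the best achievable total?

728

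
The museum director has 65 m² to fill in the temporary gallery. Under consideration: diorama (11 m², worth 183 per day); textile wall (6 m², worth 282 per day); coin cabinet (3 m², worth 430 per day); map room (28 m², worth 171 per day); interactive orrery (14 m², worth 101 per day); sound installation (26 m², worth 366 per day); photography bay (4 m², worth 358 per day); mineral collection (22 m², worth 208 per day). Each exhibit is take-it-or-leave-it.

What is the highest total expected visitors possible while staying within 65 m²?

Taking diorama + textile wall + coin cabinet + interactive orrery + sound installation + photography bay: 64 m² used, 1720 in expected visitors.

1720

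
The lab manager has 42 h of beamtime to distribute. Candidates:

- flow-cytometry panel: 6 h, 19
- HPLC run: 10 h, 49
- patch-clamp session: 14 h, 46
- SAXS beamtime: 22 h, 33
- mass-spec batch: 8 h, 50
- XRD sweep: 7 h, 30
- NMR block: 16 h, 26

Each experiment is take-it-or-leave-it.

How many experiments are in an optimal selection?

4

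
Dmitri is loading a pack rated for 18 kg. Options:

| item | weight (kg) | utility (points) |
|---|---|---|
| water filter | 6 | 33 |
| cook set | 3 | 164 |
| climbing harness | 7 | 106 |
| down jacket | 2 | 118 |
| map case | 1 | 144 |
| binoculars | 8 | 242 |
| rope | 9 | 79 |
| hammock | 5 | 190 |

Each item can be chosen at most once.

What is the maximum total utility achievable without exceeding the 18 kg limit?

Ranking by ratio (utility/kg): map case 144.00, down jacket 59.00, cook set 54.67, hammock 38.00.
Taking the top-ratio items first gives cook set + climbing harness + down jacket + map case + hammock for 722 (18 kg).
The 9 kg tied up in climbing harness and down jacket is better spent on binoculars — total rises to 740 (17 kg).
Next best is cook set + climbing harness + down jacket + map case + hammock at 722 (18 kg) — short by 18.

740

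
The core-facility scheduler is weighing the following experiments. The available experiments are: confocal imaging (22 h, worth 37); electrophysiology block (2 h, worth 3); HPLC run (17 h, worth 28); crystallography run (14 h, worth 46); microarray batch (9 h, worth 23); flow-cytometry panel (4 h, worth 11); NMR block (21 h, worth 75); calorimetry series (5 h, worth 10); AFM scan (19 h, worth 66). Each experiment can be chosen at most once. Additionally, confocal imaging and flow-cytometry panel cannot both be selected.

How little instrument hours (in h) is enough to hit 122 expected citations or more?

Minimise h subject to total expected citations ≥ 122.
electrophysiology block + crystallography run + NMR block: 124 expected citations at 37 h.
Below 37 h the best achievable stays under 122.

37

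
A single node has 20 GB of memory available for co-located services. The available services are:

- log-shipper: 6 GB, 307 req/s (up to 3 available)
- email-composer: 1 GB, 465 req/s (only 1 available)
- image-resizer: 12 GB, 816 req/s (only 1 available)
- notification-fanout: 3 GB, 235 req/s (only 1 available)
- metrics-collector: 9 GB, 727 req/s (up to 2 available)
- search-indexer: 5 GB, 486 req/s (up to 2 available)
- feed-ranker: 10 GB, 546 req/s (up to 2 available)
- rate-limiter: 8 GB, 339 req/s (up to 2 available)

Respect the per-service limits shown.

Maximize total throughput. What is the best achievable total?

2164

Ranking by ratio (throughput/GB): email-composer 465.00, search-indexer 97.20, metrics-collector 80.78.
The ratio ordering already packs tightly: email-composer + metrics-collector + 2×search-indexer, 20 GB, 2164.
Every other selection either busts 20 GB or exceeds an availability limit or fails to beat 2164.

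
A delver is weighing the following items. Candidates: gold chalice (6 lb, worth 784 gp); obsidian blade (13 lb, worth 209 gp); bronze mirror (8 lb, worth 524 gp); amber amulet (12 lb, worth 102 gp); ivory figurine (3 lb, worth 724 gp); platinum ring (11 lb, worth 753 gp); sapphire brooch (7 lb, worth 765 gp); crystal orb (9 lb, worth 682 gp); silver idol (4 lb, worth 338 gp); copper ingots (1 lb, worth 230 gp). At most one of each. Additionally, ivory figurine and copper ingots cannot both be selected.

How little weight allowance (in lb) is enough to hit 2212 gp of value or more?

Minimise lb subject to total value ≥ 2212.
gold chalice + ivory figurine + sapphire brooch: 2273 value at 16 lb.
Below 16 lb the best achievable stays under 2212.

16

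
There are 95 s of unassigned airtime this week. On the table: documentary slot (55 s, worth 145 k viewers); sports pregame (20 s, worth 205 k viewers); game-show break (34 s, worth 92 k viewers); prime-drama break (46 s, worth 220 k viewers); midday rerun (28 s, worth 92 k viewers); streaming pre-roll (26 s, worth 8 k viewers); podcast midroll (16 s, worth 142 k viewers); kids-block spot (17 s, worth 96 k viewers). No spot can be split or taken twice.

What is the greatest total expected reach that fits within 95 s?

567

Ranking by ratio (expected reach/s): sports pregame 10.25, podcast midroll 8.88, kids-block spot 5.65.
The ratio heuristic lands on sports pregame + midday rerun + podcast midroll + kids-block spot (535) but leaves 14 s idle.
Replace midday rerun and kids-block spot with prime-drama break: the trade gains 32 net, giving 567 at 82 s.
Next best is sports pregame + game-show break + podcast midroll + kids-block spot at 535 (87 s) — short by 32.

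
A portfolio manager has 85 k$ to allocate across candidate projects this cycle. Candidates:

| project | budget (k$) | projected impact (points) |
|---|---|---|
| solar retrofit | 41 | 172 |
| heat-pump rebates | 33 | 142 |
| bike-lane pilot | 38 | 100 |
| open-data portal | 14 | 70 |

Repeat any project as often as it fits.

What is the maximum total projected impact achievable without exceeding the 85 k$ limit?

Density check — open-data portal 5.00, heat-pump rebates 4.30, solar retrofit 4.20 are the best per k$.
The ratio ordering already packs tightly: 6×open-data portal, 84 k$, 420.
Every other selection either busts 85 k$ or fails to beat 420.

420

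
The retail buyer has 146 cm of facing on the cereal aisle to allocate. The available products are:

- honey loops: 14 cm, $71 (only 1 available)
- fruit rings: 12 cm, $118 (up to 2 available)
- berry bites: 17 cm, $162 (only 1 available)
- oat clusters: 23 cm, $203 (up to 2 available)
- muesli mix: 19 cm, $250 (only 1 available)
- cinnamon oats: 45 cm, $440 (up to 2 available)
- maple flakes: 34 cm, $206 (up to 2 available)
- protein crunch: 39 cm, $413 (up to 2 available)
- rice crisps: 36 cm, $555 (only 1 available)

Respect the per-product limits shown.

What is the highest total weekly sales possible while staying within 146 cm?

1749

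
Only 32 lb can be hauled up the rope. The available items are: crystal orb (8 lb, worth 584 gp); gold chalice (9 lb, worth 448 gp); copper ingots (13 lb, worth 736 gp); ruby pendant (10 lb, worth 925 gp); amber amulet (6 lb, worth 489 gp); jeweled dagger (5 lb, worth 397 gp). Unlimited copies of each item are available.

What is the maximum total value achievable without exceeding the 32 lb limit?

2828

Density check — ruby pendant 92.50, amber amulet 81.50, jeweled dagger 79.40 are the best per lb.
A density-first pass picks 3×ruby pendant — 2775 at 30 lb.
The 10 lb tied up in ruby pendant is better spent on 2×amber amulet — total rises to 2828 (32 lb).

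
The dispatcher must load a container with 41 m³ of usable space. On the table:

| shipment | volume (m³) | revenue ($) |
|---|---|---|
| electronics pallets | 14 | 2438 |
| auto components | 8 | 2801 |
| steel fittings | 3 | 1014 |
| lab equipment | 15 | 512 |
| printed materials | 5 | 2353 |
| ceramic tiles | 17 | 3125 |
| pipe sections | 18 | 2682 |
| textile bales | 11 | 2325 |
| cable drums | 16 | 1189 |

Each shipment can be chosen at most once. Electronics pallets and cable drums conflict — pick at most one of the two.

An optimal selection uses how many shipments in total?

5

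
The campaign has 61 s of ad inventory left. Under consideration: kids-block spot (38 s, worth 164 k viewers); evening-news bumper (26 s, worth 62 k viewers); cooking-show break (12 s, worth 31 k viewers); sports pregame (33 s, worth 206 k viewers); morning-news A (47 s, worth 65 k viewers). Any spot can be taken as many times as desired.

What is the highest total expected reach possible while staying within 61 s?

Taking evening-news bumper + sports pregame: 59 s used, 268 in expected reach.
Nothing else within 61 s beats 268.

268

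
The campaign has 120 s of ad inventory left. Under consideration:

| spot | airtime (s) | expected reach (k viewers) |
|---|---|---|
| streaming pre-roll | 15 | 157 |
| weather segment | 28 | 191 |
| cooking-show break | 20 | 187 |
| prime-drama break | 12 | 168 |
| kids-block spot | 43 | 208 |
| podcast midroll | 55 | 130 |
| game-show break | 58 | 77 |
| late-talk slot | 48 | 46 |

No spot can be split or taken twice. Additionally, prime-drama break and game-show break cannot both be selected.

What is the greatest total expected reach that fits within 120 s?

Taking streaming pre-roll + weather segment + cooking-show break + prime-drama break + kids-block spot: 118 s used, 911 in expected reach.

911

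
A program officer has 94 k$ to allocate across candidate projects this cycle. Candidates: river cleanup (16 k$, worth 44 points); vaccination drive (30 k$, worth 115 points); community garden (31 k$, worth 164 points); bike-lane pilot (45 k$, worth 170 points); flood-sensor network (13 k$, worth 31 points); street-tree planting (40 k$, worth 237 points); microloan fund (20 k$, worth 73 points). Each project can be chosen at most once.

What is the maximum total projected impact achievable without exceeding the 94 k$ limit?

Community garden + street-tree planting + microloan fund uses 91 of the 94 k$ and totals 474.
The spare 3 k$ is too small for any remaining project, and no exchange beats 474.

474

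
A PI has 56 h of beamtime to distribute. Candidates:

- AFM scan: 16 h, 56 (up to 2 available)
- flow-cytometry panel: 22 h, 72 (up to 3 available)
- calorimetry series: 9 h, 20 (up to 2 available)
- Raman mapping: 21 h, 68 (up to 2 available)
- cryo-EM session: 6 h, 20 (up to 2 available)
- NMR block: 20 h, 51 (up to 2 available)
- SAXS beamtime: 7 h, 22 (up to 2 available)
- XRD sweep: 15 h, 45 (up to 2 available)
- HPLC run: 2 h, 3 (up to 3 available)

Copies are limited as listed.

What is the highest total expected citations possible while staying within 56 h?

187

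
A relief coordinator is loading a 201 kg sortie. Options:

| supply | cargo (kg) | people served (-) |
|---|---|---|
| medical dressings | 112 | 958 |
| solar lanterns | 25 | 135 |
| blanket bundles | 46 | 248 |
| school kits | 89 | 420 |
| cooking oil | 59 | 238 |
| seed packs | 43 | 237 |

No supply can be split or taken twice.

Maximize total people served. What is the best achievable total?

1443

Filling by ratio: medical dressings + solar lanterns + seed packs for 1330, with 21 kg left unused.
Replace solar lanterns with blanket bundles: the trade gains 113 net, giving 1443 at 201 kg.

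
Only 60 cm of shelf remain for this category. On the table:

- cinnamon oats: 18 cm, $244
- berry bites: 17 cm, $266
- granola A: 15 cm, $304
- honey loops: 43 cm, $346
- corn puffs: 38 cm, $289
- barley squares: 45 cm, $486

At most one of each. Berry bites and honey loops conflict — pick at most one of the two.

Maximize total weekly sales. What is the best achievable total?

Taking cinnamon oats + berry bites + granola A: 50 cm used, 814 in weekly sales.
Every other selection either busts 60 cm or breaks a pairing rule or fails to beat 814.

814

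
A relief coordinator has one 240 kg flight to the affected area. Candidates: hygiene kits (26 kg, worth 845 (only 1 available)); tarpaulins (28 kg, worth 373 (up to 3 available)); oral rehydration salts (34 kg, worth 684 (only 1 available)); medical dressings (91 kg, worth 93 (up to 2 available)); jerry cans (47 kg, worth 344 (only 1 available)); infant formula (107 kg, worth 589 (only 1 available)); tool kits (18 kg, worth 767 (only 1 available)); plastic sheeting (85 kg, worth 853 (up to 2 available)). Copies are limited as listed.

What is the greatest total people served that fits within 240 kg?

Ranking by ratio (people served/kg): tool kits 42.61, hygiene kits 32.50, oral rehydration salts 20.12.
A density-first pass picks hygiene kits + 3×tarpaulins + oral rehydration salts + jerry cans + tool kits — 3759 at 209 kg.
The 75 kg tied up in tarpaulins and jerry cans is better spent on plastic sheeting — total rises to 3895 (219 kg).

3895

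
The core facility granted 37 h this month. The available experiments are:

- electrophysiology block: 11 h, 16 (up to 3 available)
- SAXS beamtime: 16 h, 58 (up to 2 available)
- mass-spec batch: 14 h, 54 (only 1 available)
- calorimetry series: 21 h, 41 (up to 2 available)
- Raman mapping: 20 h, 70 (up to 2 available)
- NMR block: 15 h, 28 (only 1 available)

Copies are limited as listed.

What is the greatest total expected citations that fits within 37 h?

128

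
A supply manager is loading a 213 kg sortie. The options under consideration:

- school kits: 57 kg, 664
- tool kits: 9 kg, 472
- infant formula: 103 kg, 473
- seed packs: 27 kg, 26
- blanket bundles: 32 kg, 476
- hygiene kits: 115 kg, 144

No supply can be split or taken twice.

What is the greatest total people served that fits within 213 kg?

2085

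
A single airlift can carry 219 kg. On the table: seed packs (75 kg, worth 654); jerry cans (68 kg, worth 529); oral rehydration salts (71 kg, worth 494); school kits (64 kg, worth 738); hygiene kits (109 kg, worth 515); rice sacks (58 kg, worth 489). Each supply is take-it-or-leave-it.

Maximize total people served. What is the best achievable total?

1921

A density-first pass picks seed packs + school kits + rice sacks — 1881 at 197 kg.
Replace rice sacks with jerry cans: the trade gains 40 net, giving 1921 at 207 kg.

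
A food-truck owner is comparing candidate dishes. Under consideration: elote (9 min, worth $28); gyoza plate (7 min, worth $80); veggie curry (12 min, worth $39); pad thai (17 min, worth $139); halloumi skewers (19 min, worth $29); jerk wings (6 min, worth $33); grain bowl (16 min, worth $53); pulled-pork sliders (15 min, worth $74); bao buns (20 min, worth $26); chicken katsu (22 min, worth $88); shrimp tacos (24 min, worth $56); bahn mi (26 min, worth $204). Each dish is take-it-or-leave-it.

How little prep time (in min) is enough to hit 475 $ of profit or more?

65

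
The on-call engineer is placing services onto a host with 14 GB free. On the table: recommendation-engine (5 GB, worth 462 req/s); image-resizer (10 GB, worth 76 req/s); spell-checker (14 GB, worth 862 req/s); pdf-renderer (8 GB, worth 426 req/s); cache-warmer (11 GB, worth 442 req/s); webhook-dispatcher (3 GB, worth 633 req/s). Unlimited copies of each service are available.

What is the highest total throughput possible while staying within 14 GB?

Density check — webhook-dispatcher 211.00, recommendation-engine 92.40, spell-checker 61.57 are the best per GB.
Best packing: 4×webhook-dispatcher — 12 GB, 2532 total.
Every other selection either busts 14 GB or fails to beat 2532.

2532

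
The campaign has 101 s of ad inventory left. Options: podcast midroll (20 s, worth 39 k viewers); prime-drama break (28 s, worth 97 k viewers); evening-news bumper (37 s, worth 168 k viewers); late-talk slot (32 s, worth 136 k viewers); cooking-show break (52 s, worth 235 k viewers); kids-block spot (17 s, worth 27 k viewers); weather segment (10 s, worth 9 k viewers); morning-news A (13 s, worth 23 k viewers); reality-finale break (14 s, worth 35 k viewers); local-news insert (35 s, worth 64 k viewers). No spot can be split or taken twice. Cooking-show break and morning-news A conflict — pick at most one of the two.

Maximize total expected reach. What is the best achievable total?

By expected reach per s: evening-news bumper 4.54, cooking-show break 4.52, late-talk slot 4.25, prime-drama break 3.46 lead.
Best packing: evening-news bumper + cooking-show break + weather segment — 99 s, 412 total.

412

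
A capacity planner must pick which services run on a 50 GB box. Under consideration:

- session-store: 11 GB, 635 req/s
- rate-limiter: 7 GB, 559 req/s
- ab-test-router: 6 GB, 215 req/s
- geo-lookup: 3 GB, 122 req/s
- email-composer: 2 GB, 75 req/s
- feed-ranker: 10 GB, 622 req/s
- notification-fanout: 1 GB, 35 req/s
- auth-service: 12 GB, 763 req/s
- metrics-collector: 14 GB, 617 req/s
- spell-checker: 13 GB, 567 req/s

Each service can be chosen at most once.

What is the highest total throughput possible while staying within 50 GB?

2951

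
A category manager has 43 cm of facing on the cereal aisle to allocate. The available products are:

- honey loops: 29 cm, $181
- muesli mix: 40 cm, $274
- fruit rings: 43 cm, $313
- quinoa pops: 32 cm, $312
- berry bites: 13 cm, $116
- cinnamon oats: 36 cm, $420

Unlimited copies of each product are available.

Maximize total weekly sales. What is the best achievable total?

The ratio ordering already packs tightly: cinnamon oats, 36 cm, 420.

420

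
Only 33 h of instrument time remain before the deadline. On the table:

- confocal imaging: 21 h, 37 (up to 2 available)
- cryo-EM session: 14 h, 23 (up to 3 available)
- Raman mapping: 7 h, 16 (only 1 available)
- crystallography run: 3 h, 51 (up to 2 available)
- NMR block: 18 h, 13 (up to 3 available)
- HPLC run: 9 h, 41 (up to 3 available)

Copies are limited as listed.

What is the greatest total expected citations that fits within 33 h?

225

Taking 2×crystallography run + 3×HPLC run: 33 h used, 225 in expected citations.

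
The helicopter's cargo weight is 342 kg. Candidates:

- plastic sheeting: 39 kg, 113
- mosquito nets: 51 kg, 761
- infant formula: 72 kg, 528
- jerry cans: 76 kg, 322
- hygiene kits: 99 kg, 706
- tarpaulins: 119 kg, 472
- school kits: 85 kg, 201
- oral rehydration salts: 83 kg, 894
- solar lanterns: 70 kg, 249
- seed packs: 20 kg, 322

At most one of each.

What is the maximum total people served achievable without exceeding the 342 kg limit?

Ranking by ratio (people served/kg): seed packs 16.10, mosquito nets 14.92, oral rehydration salts 10.77, infant formula 7.33.
Mosquito nets + infant formula + hygiene kits + oral rehydration salts + seed packs uses 325 of the 342 kg and totals 3211.

3211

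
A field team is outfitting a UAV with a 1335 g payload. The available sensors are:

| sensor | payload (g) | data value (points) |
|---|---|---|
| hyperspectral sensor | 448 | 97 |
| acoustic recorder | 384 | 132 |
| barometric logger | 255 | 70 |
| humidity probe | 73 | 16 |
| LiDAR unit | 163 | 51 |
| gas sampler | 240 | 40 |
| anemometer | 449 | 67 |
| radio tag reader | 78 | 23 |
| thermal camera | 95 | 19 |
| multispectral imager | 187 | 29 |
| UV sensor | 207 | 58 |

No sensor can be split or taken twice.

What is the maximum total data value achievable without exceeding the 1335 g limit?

374

By data value per g: acoustic recorder 0.34, LiDAR unit 0.31, radio tag reader 0.29 lead.
A density-first pass picks acoustic recorder + barometric logger + humidity probe + LiDAR unit + radio tag reader + thermal camera + UV sensor — 369 at 1255 g.
Dropping humidity probe and thermal camera frees 168 g; slotting in gas sampler (240 g) lifts the total to 374 at 1327 g.
The closest alternative, hyperspectral sensor + acoustic recorder + barometric logger + LiDAR unit + radio tag reader, reaches only 373.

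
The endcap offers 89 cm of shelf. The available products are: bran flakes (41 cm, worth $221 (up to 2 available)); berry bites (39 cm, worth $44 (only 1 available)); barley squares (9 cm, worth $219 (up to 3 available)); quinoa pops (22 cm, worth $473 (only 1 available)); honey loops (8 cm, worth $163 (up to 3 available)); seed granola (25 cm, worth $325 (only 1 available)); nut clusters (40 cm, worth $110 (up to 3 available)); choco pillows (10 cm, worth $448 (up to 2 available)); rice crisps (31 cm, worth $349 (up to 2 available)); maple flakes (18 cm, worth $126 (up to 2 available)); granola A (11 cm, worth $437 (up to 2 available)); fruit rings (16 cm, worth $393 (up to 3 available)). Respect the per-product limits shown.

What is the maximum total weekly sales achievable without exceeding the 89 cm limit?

By weekly sales per cm: choco pillows 44.80, granola A 39.73, fruit rings 24.56, barley squares 24.33 lead.
Greedy by ratio would take barley squares + 2×choco pillows + 2×granola A + 2×fruit rings: 83 cm used, total 2775.
Replace fruit rings with quinoa pops: the trade gains 80 net, giving 2855 at 89 cm.

2855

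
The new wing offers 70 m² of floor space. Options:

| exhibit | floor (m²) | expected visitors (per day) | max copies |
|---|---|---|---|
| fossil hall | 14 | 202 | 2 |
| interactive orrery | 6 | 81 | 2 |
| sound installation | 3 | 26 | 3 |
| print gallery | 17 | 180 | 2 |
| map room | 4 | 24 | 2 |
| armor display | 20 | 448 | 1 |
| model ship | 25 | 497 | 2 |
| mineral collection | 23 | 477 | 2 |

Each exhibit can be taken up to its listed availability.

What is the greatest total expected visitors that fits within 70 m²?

1442

Taking the top-ratio exhibits first gives sound installation + armor display + 2×mineral collection for 1428 (69 m²).
Dropping sound installation and 2×mineral collection frees 49 m²; slotting in 2×model ship (50 m²) lifts the total to 1442 at 70 m².
Every other selection either busts 70 m² or exceeds an availability limit or fails to beat 1442.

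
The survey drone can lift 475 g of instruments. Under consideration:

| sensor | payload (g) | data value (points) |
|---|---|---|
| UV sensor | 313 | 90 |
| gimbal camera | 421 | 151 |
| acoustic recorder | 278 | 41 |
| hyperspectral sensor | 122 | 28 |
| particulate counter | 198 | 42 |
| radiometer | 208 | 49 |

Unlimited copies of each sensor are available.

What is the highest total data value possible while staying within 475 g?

151

The ratio ordering already packs tightly: gimbal camera, 421 g, 151.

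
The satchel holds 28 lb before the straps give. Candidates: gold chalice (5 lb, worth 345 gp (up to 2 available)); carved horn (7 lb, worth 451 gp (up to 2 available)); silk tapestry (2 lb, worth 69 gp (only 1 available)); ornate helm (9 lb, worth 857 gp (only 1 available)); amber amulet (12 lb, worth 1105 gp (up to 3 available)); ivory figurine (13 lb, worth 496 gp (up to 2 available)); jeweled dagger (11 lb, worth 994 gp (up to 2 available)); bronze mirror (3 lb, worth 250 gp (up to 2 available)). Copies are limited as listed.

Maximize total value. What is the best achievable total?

Greedy by ratio would take ornate helm + amber amulet + 2×bronze mirror: 27 lb used, total 2462.
The 21 lb tied up in ornate helm and amber amulet is better spent on 2×jeweled dagger — total rises to 2488 (28 lb).
Every other selection either busts 28 lb or exceeds an availability limit or fails to beat 2488.

2488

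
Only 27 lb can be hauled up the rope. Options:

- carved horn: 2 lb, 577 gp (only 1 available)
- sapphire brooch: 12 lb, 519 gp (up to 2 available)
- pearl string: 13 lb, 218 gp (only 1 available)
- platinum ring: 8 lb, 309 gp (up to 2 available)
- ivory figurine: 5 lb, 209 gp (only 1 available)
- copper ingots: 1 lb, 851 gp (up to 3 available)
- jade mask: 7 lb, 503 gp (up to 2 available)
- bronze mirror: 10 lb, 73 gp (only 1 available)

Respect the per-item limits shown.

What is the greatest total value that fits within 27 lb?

Greedy by ratio would take carved horn + ivory figurine + 3×copper ingots + 2×jade mask: 24 lb used, total 4345.
Replace ivory figurine with platinum ring: the trade gains 100 net, giving 4445 at 27 lb.
No other feasible combination exceeds 4445.

4445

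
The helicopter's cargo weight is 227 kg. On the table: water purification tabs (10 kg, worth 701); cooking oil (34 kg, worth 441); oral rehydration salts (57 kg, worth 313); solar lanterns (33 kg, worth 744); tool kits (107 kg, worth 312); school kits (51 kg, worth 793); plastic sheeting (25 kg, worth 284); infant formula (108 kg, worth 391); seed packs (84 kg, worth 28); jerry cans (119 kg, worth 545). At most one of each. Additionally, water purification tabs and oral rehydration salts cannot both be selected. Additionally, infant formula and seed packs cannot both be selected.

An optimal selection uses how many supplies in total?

Optimal total is 2963.
For example water purification tabs + cooking oil + solar lanterns + school kits + plastic sheeting achieves it, using 153 kg.
All optima have 5 supplies.

5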